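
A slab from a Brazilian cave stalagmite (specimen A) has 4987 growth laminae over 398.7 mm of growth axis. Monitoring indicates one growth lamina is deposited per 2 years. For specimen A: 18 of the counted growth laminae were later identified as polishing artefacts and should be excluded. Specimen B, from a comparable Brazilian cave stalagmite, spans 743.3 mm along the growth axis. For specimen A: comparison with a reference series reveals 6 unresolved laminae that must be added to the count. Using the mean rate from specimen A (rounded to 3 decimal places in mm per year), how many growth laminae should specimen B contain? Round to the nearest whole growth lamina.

9291 growth laminae

Specimen A: correcting the raw count gives 4987 − 18 + 6 = 4975 true growth laminae.
Specimen A: at 2 years per growth lamina, 4975 × 2 = 9950 years.
A: 398.7 mm over 9950 years gives 398.7 / 9950 ≈ 0.040 mm/year.
For B, 743.3 / 0.040 = 18582.50 years; at 2 years per growth lamina that is 18582.50 / 2 ≈ 9291 growth laminae.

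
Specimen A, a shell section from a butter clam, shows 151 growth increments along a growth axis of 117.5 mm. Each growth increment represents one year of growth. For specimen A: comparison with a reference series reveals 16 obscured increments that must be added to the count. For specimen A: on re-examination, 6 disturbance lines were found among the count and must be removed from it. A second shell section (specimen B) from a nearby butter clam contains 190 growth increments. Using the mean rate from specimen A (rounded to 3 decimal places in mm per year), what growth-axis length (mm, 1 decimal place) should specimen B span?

Specimen A: true growth increment count = 151 − 6 + 16 = 161.
A: Mean rate = 117.5 mm / 161 years ≈ 0.730 mm/year.
For B, 0.730 mm/year × 190 years = 138.7 mm.

138.7 mm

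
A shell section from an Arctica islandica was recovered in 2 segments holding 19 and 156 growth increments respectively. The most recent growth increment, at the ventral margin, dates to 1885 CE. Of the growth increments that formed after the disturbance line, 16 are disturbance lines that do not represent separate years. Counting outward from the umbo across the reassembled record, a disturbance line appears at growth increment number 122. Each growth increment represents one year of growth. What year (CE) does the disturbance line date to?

Total growth increments = 19 + 156 = 175.
The disturbance line sits at growth increment 122 from the umbo, so 175 − 122 = 53 growth increments formed after it.
53 − 16 false = 37 true growth increments after the disturbance line.
Counting back 37 years from 1885 CE places the disturbance line in 1885 − 37 = 1848 CE.

1848 CE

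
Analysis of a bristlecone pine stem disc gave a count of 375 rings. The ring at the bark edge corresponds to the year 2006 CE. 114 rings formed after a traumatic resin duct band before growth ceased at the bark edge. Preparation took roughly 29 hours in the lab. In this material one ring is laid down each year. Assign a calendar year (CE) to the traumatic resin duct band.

114 rings post-date the traumatic resin duct band.
Counting back 114 years from 2006 CE places the traumatic resin duct band in 2006 − 114 = 1892 CE.

1892 CE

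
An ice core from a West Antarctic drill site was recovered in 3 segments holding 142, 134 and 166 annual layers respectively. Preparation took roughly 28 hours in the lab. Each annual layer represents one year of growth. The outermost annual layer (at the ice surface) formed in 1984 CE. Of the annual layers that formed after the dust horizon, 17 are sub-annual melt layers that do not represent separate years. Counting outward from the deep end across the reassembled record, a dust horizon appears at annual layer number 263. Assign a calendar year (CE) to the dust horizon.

Total annual layers = 142 + 134 + 166 = 442.
The dust horizon sits at annual layer 263 from the deep end, so 442 − 263 = 179 annual layers formed after it.
179 − 17 false = 162 true annual layers after the dust horizon.
Counting back 162 years from 1984 CE places the dust horizon in 1984 − 162 = 1822 CE.

1822 CE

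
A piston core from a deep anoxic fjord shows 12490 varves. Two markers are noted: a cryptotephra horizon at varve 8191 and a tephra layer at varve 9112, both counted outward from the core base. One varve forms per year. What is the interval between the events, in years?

921 years

9112 − 8191 = 921 varves lie between the two events.
At one varve per year, 921 years elapsed between them.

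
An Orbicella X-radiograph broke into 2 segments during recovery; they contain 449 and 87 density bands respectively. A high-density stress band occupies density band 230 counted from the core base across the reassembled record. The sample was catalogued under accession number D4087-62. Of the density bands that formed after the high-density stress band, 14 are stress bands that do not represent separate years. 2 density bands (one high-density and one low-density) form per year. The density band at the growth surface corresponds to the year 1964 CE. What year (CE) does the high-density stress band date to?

1818 CE

Total density bands = 449 + 87 = 536.
536 − 230 = 306 density bands lie beyond the high-density stress band toward the growth surface.
306 − 14 false = 292 true density bands after the high-density stress band.
With 2 density bands per year, 292 / 2 = 146 years.
Counting back 146 years from 1964 CE places the high-density stress band in 1964 − 146 = 1818 CE.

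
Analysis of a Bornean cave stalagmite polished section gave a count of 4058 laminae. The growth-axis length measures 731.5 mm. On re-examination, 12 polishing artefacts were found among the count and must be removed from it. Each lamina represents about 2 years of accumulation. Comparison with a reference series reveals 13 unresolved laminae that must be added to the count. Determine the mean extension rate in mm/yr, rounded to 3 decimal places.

0.090 mm/yr

After corrections the count is 4058 − 12 + 13 = 4059 laminae.
At 2 years per lamina, 4059 × 2 = 8118 years.
Mean rate = 731.5 mm / 8118 years ≈ 0.090 mm/yr.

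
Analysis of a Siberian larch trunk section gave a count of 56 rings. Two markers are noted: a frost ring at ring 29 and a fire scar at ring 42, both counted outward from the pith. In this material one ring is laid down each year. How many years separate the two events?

The two markers are separated by 42 − 29 = 13 rings.
At one ring per year, 13 years elapsed between them.

13 years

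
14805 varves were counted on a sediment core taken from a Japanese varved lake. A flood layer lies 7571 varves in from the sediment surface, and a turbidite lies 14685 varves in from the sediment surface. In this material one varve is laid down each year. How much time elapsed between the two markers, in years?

7114 yr

The two markers are separated by 14685 − 7571 = 7114 varves.
At one varve per year, 7114 years elapsed between them.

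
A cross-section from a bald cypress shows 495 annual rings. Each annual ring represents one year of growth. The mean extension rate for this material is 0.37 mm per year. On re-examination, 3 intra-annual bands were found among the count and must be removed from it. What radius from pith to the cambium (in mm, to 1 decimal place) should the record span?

Adjusted count: 495 − 3 = 492 annual rings.
492 years at 0.37 mm/year gives 0.37 × 492 = 182.0 mm.

182.0 mm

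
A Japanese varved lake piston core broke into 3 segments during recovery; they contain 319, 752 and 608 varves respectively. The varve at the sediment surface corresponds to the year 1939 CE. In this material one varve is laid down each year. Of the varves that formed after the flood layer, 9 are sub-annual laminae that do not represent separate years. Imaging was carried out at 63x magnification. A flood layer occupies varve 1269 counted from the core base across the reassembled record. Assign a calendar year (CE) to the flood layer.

Total varves = 319 + 752 + 608 = 1679.
1679 − 1269 = 410 varves lie beyond the flood layer toward the sediment surface.
Excluding 9 false varves: 410 − 9 = 401.
The varve at the sediment surface is 1939 CE, so the flood layer dates to 1939 − 401 = 1538 CE.

1538 CE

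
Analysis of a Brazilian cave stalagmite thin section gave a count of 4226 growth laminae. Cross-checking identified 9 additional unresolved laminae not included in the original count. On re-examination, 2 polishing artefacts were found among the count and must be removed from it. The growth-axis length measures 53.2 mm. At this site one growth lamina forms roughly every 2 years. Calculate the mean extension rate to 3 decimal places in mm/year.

0.006 mm/year

True growth lamina count = 4226 − 2 + 9 = 4233.
At 2 years per growth lamina, 4233 × 2 = 8466 years.
Mean rate = 53.2 mm / 8466 years ≈ 0.006 mm/year.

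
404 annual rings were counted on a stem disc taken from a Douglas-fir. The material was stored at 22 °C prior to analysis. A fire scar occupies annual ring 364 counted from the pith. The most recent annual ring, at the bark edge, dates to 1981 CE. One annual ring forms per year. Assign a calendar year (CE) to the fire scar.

1941 CE

The fire scar sits at annual ring 364 from the pith, so 404 − 364 = 40 annual rings formed after it.
The annual ring at the bark edge is 1981 CE, so the fire scar dates to 1981 − 40 = 1941 CE.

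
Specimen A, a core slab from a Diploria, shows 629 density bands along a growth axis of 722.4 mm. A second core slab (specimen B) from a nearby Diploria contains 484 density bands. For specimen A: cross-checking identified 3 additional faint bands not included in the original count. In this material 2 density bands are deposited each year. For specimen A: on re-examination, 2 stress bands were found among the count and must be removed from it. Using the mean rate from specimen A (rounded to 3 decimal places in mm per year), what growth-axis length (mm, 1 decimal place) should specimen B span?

554.9 mm

Specimen A: after corrections the count is 629 − 2 + 3 = 630 density bands.
Specimen A: 630 density bands at 2 per year is 630 / 2 = 315 years.
A: 722.4 mm over 315 years gives 722.4 / 315 ≈ 2.293 mm per year.
Specimen B: with 2 density bands per year, 484 / 2 = 242 years. Length of B = 2.293 × 242 = 554.9 mm.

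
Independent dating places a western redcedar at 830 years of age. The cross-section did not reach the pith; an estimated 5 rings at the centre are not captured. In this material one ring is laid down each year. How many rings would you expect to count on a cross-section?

825 rings

Expected rings over 830 years: 830.
Subtracting the 5 rings not captured gives 830 − 5 = 825 rings in the record.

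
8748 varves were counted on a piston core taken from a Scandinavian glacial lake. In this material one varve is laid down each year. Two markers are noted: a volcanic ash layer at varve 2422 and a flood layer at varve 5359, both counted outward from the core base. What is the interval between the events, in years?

The two markers are separated by 5359 − 2422 = 2937 varves.
That is 2937 years at one varve per year.

2937 years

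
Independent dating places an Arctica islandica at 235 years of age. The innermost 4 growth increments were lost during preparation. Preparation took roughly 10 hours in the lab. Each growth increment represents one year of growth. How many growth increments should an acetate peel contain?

One growth increment per year gives 235 growth increments over 235 years.
Subtracting the 4 growth increments not captured gives 235 − 4 = 231 growth increments in the record.

231 growth increments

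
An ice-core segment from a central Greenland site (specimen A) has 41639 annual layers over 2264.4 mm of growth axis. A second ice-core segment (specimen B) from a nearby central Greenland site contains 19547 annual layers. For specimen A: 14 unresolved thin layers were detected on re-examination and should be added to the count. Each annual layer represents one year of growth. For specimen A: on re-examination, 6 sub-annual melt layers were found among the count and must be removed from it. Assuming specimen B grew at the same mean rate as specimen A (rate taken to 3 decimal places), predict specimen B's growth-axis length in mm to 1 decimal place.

Specimen A: after corrections the count is 41639 − 6 + 14 = 41647 annual layers.
A: Mean rate = 2264.4 mm / 41647 years ≈ 0.054 mm per year.
For B, 0.054 mm/year × 19547 years = 1055.5 mm.

1055.5 mm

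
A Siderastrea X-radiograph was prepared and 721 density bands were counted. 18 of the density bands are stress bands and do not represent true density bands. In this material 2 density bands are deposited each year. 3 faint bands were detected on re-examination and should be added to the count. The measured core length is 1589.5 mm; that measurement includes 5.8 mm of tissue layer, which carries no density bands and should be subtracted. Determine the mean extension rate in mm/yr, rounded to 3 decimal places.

4.486 mm/yr

Correcting the raw count gives 721 − 18 + 3 = 706 true density bands.
With 2 density bands per year, 706 / 2 = 353 years.
The growth record spans 1589.5 − 5.8 = 1583.7 mm.
Extension rate ≈ 1583.7 / 353 = 4.486 mm/yr.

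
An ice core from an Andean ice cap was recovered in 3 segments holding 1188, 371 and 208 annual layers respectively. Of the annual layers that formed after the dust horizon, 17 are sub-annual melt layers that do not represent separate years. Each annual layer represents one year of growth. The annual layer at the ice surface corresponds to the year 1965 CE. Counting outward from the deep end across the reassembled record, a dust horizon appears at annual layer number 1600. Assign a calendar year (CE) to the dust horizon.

1815 CE

Total annual layers = 1188 + 371 + 208 = 1767.
The dust horizon sits at annual layer 1600 from the deep end, so 1767 − 1600 = 167 annual layers formed after it.
Removing the 17 false annual layers leaves 167 − 17 = 150 true annual layers beyond the dust horizon.
Counting back 150 years from 1965 CE places the dust horizon in 1965 − 150 = 1815 CE.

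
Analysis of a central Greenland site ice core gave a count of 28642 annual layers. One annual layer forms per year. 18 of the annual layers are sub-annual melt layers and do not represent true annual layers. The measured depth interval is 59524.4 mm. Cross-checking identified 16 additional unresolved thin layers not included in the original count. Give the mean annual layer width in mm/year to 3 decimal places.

2.078 mm/year

True annual layer count = 28642 − 18 + 16 = 28640.
Extension rate ≈ 59524.4 / 28640 = 2.078 mm/year.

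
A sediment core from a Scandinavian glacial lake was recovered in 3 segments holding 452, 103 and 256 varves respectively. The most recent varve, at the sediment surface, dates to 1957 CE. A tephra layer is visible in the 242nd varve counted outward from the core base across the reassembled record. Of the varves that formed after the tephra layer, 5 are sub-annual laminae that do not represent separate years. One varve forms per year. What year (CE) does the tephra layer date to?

1393 CE

Total varves = 452 + 103 + 256 = 811.
Between varve 242 and the sediment surface there are 811 − 242 = 569 varves.
Excluding 5 false varves: 569 − 5 = 564.
1957 − 564 = 1393 CE.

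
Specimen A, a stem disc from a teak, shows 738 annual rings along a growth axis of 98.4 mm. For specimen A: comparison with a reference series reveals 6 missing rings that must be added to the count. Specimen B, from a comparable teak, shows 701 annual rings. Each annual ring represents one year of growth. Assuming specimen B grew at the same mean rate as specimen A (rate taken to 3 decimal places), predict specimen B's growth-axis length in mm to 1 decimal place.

92.5 mm

Specimen A: after corrections the count is 738 + 6 = 744 annual rings.
A: Mean rate = 98.4 mm / 744 years ≈ 0.132 mm/year.
For B, 0.132 mm/year × 701 years = 92.5 mm.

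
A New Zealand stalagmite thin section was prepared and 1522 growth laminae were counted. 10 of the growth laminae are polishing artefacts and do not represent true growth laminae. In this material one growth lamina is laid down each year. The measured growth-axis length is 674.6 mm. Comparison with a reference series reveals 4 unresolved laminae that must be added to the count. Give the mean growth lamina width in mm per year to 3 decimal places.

True growth lamina count = 1522 − 10 + 4 = 1516.
Extension rate ≈ 674.6 / 1516 = 0.445 mm per year.

0.445 mm per year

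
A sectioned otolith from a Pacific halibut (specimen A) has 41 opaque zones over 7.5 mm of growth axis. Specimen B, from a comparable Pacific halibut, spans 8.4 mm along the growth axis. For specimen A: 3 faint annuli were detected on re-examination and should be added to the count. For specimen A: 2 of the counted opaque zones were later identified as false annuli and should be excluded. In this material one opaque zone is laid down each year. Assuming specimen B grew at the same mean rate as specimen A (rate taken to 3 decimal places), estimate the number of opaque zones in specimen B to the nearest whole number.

47 opaque zones

Specimen A: adjusted count: 41 − 2 + 3 = 42 opaque zones.
A: Mean rate = 7.5 mm / 42 years ≈ 0.179 mm/year.
For B, 8.4 / 0.179 = 46.93 years ≈ 47 opaque zones.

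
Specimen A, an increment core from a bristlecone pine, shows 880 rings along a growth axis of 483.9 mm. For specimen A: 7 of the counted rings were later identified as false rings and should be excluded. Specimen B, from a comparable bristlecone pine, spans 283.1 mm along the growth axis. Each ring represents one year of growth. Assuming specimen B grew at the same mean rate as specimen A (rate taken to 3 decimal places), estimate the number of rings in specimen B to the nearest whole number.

Specimen A: after corrections the count is 880 − 7 = 873 rings.
A: Mean rate = 483.9 mm / 873 years ≈ 0.554 mm/year.
B spans 283.1 / 0.554 = 511.01 years ≈ 511 rings.

511 rings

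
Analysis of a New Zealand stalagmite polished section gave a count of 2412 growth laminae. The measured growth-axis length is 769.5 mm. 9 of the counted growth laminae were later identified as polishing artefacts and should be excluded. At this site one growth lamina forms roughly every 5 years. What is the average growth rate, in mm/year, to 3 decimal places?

0.064 mm/year

Adjusted count: 2412 − 9 = 2403 growth laminae.
Multiplying by 5 years per growth lamina: 2403 × 5 = 12015 years.
Extension rate ≈ 769.5 / 12015 = 0.064 mm/year.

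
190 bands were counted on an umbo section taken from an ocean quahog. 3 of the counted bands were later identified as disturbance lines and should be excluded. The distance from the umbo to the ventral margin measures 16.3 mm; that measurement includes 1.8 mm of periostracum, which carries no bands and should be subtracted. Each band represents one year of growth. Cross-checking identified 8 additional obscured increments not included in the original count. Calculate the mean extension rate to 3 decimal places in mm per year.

0.074 mm per year

True band count = 190 − 3 + 8 = 195.
Net length = 16.3 − 1.8 = 14.5 mm.
14.5 mm over 195 years gives 14.5 / 195 ≈ 0.074 mm per year.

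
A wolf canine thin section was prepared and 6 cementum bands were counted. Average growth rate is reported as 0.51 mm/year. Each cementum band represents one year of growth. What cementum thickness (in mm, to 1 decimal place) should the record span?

The record spans 6 years at 0.51 mm per year.
Length ≈ 0.51 × 6 = 3.1 mm.

3.1 mm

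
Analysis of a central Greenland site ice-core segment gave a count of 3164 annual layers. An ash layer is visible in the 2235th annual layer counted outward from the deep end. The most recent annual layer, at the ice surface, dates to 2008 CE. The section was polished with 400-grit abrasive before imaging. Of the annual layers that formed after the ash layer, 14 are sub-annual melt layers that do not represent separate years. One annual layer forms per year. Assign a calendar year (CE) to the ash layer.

1093 CE

The ash layer sits at annual layer 2235 from the deep end, so 3164 − 2235 = 929 annual layers formed after it.
Removing the 14 false annual layers leaves 929 − 14 = 915 true annual layers beyond the ash layer.
2008 − 915 = 1093 CE.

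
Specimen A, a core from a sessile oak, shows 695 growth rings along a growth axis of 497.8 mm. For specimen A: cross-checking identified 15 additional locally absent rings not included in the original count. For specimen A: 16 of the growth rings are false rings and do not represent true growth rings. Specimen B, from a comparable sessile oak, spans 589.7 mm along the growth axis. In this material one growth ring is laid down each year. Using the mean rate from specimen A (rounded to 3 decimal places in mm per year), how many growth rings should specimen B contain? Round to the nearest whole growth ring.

822 growth rings

Specimen A: true growth ring count = 695 − 16 + 15 = 694.
A: 497.8 mm over 694 years gives 497.8 / 694 ≈ 0.717 mm/year.
B spans 589.7 / 0.717 = 822.45 years ≈ 822 growth rings.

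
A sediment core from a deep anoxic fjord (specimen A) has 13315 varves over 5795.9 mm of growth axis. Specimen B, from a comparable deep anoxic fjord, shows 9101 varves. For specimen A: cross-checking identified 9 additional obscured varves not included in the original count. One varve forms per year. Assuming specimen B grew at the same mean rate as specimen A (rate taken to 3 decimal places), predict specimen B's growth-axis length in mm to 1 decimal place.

3958.9 mm

Specimen A: after corrections the count is 13315 + 9 = 13324 varves.
A: 5795.9 mm over 13324 years gives 5795.9 / 13324 ≈ 0.435 mm per year.
B's length ≈ 0.435 × 9101 = 3958.9 mm.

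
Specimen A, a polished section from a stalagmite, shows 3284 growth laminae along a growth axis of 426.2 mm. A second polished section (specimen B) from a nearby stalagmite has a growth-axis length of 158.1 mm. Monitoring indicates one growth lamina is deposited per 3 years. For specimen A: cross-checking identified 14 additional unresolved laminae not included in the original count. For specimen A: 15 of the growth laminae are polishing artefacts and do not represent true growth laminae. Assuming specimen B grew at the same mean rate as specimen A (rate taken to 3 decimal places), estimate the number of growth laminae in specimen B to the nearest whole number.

Specimen A: true growth lamina count = 3284 − 15 + 14 = 3283.
Specimen A: 3283 growth laminae at 3 years each span 3283 × 3 = 9849 years.
A: Mean rate = 426.2 mm / 9849 years ≈ 0.043 mm per year.
For B, 158.1 / 0.043 = 3676.74 years; at 3 years per growth lamina that is 3676.74 / 3 ≈ 1226 growth laminae.

1226 growth laminae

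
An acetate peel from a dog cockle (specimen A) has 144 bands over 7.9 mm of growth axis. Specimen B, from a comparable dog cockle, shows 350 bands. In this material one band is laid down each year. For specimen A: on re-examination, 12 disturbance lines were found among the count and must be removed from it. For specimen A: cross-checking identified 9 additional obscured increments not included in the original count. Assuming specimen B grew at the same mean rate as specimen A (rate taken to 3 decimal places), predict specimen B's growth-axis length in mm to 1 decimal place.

Specimen A: correcting the raw count gives 144 − 12 + 9 = 141 true bands.
A: Extension rate ≈ 7.9 / 141 = 0.056 mm per year.
B's length ≈ 0.056 × 350 = 19.6 mm.

19.6 mm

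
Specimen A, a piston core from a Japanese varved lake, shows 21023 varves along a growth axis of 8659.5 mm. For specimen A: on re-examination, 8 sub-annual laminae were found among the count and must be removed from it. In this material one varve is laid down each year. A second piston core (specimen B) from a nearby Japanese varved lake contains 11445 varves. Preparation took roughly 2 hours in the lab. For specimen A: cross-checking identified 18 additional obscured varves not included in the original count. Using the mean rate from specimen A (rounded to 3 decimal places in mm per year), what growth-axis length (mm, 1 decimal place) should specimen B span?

Specimen A: correcting the raw count gives 21023 − 8 + 18 = 21033 true varves.
A: Extension rate ≈ 8659.5 / 21033 = 0.412 mm/yr.
For B, 0.412 mm/year × 11445 years = 4715.3 mm.

4715.3 mm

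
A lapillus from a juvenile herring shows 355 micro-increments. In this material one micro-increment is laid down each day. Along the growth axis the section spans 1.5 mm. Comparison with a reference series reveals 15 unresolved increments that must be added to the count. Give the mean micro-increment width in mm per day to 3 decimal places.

0.004 mm per day

After corrections the count is 355 + 15 = 370 micro-increments.
1.5 mm over 370 days gives 1.5 / 370 ≈ 0.004 mm per day.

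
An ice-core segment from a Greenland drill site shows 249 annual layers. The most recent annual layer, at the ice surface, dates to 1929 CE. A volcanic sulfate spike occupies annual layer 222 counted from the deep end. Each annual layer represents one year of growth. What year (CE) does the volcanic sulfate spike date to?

1902 CE

Between annual layer 222 and the ice surface there are 249 − 222 = 27 annual layers.
Counting back 27 years from 1929 CE places the volcanic sulfate spike in 1929 − 27 = 1902 CE.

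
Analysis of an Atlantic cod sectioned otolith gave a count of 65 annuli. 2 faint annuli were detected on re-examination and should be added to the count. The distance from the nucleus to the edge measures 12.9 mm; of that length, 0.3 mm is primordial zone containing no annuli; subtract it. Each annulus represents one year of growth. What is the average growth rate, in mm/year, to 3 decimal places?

Adjusted count: 65 + 2 = 67 annuli.
Removing the 0.3 mm offcut leaves 12.9 − 0.3 = 12.6 mm.
12.6 mm over 67 years gives 12.6 / 67 ≈ 0.188 mm/year.

0.188 mm/year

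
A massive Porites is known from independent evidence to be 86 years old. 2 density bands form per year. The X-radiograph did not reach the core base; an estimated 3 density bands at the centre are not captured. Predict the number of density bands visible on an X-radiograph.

Expected density bands: 86 × 2 = 172.
172 − 3 missed = 169 density bands expected in the prepared section.

169 density bands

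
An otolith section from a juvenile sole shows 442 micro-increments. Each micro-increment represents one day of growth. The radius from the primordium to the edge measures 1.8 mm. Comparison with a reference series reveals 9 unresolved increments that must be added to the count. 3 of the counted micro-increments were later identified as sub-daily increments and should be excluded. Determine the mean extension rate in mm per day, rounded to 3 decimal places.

0.004 mm per day

True micro-increment count = 442 − 3 + 9 = 448.
Extension rate ≈ 1.8 / 448 = 0.004 mm per day.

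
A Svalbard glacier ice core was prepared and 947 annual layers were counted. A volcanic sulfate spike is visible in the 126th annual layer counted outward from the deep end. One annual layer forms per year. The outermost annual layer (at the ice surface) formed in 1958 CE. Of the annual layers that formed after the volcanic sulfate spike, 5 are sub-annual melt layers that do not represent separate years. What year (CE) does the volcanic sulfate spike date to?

1142 CE

Between annual layer 126 and the ice surface there are 947 − 126 = 821 annual layers.
Excluding 5 false annual layers: 821 − 5 = 816.
The annual layer at the ice surface is 1958 CE, so the volcanic sulfate spike dates to 1958 − 816 = 1142 CE.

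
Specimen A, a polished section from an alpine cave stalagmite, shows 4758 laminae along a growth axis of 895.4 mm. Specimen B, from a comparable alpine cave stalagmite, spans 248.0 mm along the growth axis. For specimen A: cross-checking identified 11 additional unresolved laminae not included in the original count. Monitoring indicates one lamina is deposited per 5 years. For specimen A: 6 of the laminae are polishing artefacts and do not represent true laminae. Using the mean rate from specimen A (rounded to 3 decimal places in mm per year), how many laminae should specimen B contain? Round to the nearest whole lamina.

1305 laminae

Specimen A: after corrections the count is 4758 − 6 + 11 = 4763 laminae.
Specimen A: 4763 laminae at 5 years each span 4763 × 5 = 23815 years.
A: Extension rate ≈ 895.4 / 23815 = 0.038 mm per year.
For B, 248.0 / 0.038 = 6526.32 years; at 5 years per lamina that is 6526.32 / 5 ≈ 1305 laminae.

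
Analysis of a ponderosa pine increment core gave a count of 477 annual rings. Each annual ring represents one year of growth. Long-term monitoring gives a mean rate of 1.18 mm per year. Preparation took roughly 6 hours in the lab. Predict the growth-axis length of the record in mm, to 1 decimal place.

562.9 mm

The record spans 477 years at 1.18 mm per year.
Length ≈ 1.18 × 477 = 562.9 mm.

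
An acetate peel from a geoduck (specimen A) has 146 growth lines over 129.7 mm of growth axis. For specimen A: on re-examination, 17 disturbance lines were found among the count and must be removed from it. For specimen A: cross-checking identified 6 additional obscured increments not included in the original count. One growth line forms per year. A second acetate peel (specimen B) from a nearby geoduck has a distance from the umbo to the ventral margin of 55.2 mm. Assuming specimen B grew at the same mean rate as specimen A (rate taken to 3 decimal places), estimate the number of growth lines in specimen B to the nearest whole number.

Specimen A: after corrections the count is 146 − 17 + 6 = 135 growth lines.
A: 129.7 mm over 135 years gives 129.7 / 135 ≈ 0.961 mm per year.
B spans 55.2 / 0.961 = 57.44 years ≈ 57 growth lines.

57 growth lines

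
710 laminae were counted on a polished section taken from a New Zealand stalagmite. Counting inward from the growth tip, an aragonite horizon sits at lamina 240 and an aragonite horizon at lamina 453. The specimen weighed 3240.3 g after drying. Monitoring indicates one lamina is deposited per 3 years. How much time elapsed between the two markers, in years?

Separation: 453 − 240 = 213 laminae.
213 laminae at 3 years each span 213 × 3 = 639 years.

639 yr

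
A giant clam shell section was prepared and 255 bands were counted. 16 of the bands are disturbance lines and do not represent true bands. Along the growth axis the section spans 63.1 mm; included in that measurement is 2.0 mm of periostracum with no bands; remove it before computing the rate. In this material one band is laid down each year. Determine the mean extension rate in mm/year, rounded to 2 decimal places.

0.26 mm/year

After corrections the count is 255 − 16 = 239 bands.
The growth record spans 63.1 − 2.0 = 61.1 mm.
61.1 mm over 239 years gives 61.1 / 239 ≈ 0.26 mm/year.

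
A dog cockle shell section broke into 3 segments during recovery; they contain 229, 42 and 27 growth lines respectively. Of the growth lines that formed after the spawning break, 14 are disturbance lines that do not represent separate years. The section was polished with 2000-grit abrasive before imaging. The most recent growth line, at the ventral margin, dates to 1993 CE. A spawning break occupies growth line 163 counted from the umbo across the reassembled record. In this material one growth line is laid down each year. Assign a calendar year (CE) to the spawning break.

1872 CE

Total growth lines = 229 + 42 + 27 = 298.
Between growth line 163 and the ventral margin there are 298 − 163 = 135 growth lines.
Excluding 14 false growth lines: 135 − 14 = 121.
Counting back 121 years from 1993 CE places the spawning break in 1993 − 121 = 1872 CE.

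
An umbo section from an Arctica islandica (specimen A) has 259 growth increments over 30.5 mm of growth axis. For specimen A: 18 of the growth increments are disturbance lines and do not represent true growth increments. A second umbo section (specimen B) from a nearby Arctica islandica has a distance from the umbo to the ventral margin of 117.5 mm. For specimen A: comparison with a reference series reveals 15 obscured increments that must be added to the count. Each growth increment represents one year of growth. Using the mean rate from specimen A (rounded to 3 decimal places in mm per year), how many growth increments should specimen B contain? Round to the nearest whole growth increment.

987 growth increments

Specimen A: true growth increment count = 259 − 18 + 15 = 256.
A: 30.5 mm over 256 years gives 30.5 / 256 ≈ 0.119 mm/year.
For B, 117.5 / 0.119 = 987.39 years ≈ 987 growth increments.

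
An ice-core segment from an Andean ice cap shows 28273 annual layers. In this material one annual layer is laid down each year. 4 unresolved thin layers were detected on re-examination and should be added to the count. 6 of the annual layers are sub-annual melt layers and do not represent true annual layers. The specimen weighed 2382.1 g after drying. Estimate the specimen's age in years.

28271 years

After corrections the count is 28273 − 6 + 4 = 28271 annual layers.
At one annual layer per year, that is 28271 years.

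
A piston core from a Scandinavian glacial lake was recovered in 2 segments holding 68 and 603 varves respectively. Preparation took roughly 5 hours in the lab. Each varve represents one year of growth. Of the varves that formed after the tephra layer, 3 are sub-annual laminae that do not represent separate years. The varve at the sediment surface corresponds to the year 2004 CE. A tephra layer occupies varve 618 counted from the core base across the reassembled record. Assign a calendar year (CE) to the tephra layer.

Total varves = 68 + 603 = 671.
671 − 618 = 53 varves lie beyond the tephra layer toward the sediment surface.
Removing the 3 false varves leaves 53 − 3 = 50 true varves beyond the tephra layer.
Counting back 50 years from 2004 CE places the tephra layer in 2004 − 50 = 1954 CE.

1954 CE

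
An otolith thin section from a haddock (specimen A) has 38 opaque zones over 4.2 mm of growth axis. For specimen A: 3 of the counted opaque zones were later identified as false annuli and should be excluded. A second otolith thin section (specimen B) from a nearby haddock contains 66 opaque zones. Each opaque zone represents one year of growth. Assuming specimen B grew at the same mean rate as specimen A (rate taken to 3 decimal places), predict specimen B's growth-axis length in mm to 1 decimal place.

7.9 mm

Specimen A: adjusted count: 38 − 3 = 35 opaque zones.
A: 4.2 mm over 35 years gives 4.2 / 35 ≈ 0.120 mm/year.
Length of B = 0.120 × 66 = 7.9 mm.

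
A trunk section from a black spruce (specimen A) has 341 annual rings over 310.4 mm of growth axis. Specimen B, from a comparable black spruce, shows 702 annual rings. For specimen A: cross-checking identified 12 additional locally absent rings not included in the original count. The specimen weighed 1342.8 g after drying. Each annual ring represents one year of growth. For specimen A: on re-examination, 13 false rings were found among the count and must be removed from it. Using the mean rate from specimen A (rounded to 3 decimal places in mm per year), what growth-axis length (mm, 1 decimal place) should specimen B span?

640.9 mm

Specimen A: after corrections the count is 341 − 13 + 12 = 340 annual rings.
A: Mean rate = 310.4 mm / 340 years ≈ 0.913 mm per year.
B's length ≈ 0.913 × 702 = 640.9 mm.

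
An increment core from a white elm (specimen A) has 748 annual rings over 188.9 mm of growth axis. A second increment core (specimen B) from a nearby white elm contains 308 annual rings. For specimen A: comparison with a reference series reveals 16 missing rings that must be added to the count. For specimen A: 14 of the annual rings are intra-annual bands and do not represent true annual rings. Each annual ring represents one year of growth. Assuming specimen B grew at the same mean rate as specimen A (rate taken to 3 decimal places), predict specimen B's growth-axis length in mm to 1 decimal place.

Specimen A: adjusted count: 748 − 14 + 16 = 750 annual rings.
A: Extension rate ≈ 188.9 / 750 = 0.252 mm/yr.
B's length ≈ 0.252 × 308 = 77.6 mm.

77.6 mm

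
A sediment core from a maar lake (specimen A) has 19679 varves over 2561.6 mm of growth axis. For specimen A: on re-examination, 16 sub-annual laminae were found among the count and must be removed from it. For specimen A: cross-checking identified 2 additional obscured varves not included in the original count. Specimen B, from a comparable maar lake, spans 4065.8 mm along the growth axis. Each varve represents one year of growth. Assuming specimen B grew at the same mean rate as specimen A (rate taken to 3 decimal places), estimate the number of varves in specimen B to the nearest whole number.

Specimen A: true varve count = 19679 − 16 + 2 = 19665.
A: Mean rate = 2561.6 mm / 19665 years ≈ 0.130 mm per year.
Specimen B: 4065.8 mm / 0.130 mm per year = 31275.38 years ≈ 31275 varves.

31275 varves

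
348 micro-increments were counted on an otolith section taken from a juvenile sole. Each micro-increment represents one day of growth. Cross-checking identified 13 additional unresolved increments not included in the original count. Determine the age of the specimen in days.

361 d

Adjusted count: 348 + 13 = 361 micro-increments.
With a one-to-one micro-increment periodicity this is 361 days.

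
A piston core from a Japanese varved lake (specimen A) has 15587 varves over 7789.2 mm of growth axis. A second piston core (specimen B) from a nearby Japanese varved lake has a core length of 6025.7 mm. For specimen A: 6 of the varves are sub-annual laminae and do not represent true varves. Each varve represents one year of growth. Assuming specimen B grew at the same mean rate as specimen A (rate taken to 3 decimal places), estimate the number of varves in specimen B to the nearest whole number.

12051 varves

Specimen A: adjusted count: 15587 − 6 = 15581 varves.
A: 7789.2 mm over 15581 years gives 7789.2 / 15581 ≈ 0.500 mm/yr.
Specimen B: 6025.7 mm / 0.500 mm per year = 12051.40 years ≈ 12051 varves.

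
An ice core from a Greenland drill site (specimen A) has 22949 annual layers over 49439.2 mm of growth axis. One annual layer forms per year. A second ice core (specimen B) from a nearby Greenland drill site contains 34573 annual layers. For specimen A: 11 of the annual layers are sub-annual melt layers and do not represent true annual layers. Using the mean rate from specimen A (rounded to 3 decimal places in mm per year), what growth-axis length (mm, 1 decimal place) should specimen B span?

74504.8 mm

Specimen A: true annual layer count = 22949 − 11 = 22938.
A: Extension rate ≈ 49439.2 / 22938 = 2.155 mm/year.
B's length ≈ 2.155 × 34573 = 74504.8 mm.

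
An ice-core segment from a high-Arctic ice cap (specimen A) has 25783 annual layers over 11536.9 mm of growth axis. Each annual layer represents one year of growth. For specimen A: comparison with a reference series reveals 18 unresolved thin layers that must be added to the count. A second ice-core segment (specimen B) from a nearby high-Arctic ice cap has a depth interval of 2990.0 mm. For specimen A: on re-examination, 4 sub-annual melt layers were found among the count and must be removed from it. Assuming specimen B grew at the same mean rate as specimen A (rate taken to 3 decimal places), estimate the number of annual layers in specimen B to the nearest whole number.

6689 annual layers

Specimen A: adjusted count: 25783 − 4 + 18 = 25797 annual layers.
A: 11536.9 mm over 25797 years gives 11536.9 / 25797 ≈ 0.447 mm/year.
For B, 2990.0 / 0.447 = 6689.04 years ≈ 6689 annual layers.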